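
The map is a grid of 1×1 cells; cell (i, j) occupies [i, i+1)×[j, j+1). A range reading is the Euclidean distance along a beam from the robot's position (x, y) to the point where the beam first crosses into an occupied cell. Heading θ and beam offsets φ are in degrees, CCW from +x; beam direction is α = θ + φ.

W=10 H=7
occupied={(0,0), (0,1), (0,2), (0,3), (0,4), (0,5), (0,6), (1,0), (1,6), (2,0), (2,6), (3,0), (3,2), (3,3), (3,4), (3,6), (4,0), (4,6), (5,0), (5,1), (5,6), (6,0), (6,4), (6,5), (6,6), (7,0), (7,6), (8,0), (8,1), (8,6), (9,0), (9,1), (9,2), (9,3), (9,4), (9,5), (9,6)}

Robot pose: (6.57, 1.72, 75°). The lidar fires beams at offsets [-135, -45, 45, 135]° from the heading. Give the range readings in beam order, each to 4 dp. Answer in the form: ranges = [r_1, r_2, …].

beam 1: φ=-135°, α=300°
  d=(0.5000,-0.8660)  start (6,1)  tX=0.8600 tY=0.8314  stride 1/|dx|=2.0000 1/|dy|=1.1547
    cross y-line → (6,0), t=0.8314 (wall)
  → r_1 = 0.8314
beam 2: φ=-45°, α=30°
  d=(0.8660,0.5000)  start (6,1)  tX=0.4965 tY=0.5600  stride 1/|dx|=1.1547 1/|dy|=2.0000
    cross x-line → (7,1), t=0.4965
    cross y-line → (7,2), t=0.5600
    cross x-line → (8,2), t=1.6512
    cross y-line → (8,3), t=2.5600
    cross x-line → (9,3), t=2.8059 (wall)
  → r_2 = 2.8059
beam 3: φ=45°, α=120°
  d=(-0.5000,0.8660)  start (6,1)  tX=1.1400 tY=0.3233  stride 1/|dx|=2.0000 1/|dy|=1.1547
    cross y-line → (6,2), t=0.3233
    cross x-line → (5,2), t=1.1400
    cross y-line → (5,3), t=1.4780
    cross y-line → (5,4), t=2.6327
    cross x-line → (4,4), t=3.1400
    cross y-line → (4,5), t=3.7874
    cross y-line → (4,6), t=4.9421 (wall)
  → r_3 = 4.9421
beam 4: φ=135°, α=210°
  d=(-0.8660,-0.5000)  start (6,1)  tX=0.6582 tY=1.4400  stride 1/|dx|=1.1547 1/|dy|=2.0000
    cross x-line → (5,1), t=0.6582 (wall)
  → r_4 = 0.6582

ranges = [0.8314, 2.8059, 4.9421, 0.6582]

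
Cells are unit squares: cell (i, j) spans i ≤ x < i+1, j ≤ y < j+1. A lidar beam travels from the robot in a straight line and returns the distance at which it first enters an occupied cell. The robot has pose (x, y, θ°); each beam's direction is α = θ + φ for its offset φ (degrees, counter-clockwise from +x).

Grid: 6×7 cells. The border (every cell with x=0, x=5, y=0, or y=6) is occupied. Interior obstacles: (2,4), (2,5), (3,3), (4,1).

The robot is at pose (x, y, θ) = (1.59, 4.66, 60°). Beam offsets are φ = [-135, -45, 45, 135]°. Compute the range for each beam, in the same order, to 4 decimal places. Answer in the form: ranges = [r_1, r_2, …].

ranges = [3.7891, 0.4245, 1.3873, 0.6108]

beam 1: φ=-135°, α=285°
  d=(0.2588,-0.9659)  start (1,4)  tX=1.5841 tY=0.6833  stride 1/|dx|=3.8637 1/|dy|=1.0353
    cross y-line → (1,3), t=0.6833
    cross x-line → (2,3), t=1.5841
    cross y-line → (2,2), t=1.7186
    cross y-line → (2,1), t=2.7538
    cross y-line → (2,0), t=3.7891 (wall)
  → r_1 = 3.7891
beam 2: φ=-45°, α=15°
  d=(0.9659,0.2588)  start (1,4)  tX=0.4245 tY=1.3137  stride 1/|dx|=1.0353 1/|dy|=3.8637
    cross x-line → (2,4), t=0.4245 (wall)
  → r_2 = 0.4245
beam 3: φ=45°, α=105°
  d=(-0.2588,0.9659)  start (1,4)  tX=2.2796 tY=0.3520  stride 1/|dx|=3.8637 1/|dy|=1.0353
    cross y-line → (1,5), t=0.3520
    cross y-line → (1,6), t=1.3873 (wall)
  → r_3 = 1.3873
beam 4: φ=135°, α=195°
  d=(-0.9659,-0.2588)  start (1,4)  tX=0.6108 tY=2.5500  stride 1/|dx|=1.0353 1/|dy|=3.8637
    cross x-line → (0,4), t=0.6108 (wall)
  → r_4 = 0.6108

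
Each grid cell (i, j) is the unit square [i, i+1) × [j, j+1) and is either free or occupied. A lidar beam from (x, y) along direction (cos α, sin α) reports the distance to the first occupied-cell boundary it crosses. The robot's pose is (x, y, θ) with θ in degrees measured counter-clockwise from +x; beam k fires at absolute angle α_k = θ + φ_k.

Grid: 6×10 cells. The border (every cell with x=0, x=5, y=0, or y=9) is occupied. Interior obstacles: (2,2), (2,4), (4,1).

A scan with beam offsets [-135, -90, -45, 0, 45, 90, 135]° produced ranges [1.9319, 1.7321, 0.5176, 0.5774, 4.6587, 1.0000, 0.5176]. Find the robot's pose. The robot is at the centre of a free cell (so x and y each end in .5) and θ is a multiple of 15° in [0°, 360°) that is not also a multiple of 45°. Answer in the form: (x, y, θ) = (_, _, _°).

Enumerate (i+0.5, j+0.5, θ) over the 29 free cells and 16 admissible headings. For each, cast all 7 beams and compare to the given ranges.
  (1.5, 8.5, 210°): beam 1 = 0.5176 ≠ 1.9319 ✗
  (2.5, 6.5, 285°): beam 1 = 1.7321 ≠ 1.9319 ✗
  (3.5, 6.5, 120°): beam 1 = 1.5529 ≠ 1.9319 ✗
  …
  (1.5, 4.5, 30°): r_1=1.9319, r_2=1.7321, r_3=0.5176, r_4=0.5774, r_5=4.6587, r_6=1.0000, r_7=0.5176 — all match ✓
Only this pose fits every beam.

(x, y, θ) = (1.5, 4.5, 30°)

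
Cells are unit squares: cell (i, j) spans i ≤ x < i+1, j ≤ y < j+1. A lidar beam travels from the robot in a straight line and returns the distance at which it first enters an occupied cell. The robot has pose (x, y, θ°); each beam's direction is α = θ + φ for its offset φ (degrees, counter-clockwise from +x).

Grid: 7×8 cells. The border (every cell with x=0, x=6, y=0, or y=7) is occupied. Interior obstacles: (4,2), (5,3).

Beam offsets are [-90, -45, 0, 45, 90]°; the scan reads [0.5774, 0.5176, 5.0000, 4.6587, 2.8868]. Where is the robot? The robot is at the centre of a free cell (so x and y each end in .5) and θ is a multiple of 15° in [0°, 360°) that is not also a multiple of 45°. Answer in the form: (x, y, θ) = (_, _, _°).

(x, y, θ) = (3.5, 2.5, 60°)

Candidates: 28 free-cell centres × 16 headings = 448 poses. Raycast each; keep the one whose scan matches to 4 dp.
  (5.5, 4.5, 165°): beam 1 = 1.9319 ≠ 0.5774 ✗
  (1.5, 2.5, 105°): beam 1 = 3.6235 ≠ 0.5774 ✗
  (2.5, 4.5, 150°): beam 1 = 2.8868 ≠ 0.5774 ✗
  …
  (3.5, 2.5, 60°): r_1=0.5774, r_2=0.5176, r_3=5.0000, r_4=4.6587, r_5=2.8868 — all match ✓
Only this pose fits every beam.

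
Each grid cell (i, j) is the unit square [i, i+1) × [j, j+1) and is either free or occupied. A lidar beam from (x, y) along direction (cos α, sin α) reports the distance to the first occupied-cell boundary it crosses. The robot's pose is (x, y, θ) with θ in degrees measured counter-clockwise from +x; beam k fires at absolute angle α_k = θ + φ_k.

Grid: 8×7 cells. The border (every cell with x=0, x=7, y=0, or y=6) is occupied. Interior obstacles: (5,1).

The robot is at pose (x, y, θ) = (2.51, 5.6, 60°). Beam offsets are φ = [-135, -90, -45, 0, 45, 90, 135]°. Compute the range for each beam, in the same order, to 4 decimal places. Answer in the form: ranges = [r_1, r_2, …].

ranges = [4.7623, 5.1846, 1.5455, 0.4619, 0.4141, 0.8000, 1.5633]

beam 1: φ=-135°, α=285°
  direction (0.2588, -0.9659); cell (2,5); t to first gridline: x 1.8932, y 0.6212 (then +3.8637 / +1.0353)
    (2,4) via y @ 0.6212
    (2,3) via y @ 1.6564
    (3,3) via x @ 1.8932
    (3,2) via y @ 2.6917
    (3,1) via y @ 3.7270
    (3,0) via y @ 4.7623  # hit
  → r_1 = 4.7623
beam 2: φ=-90°, α=330°
  direction (0.8660, -0.5000); cell (2,5); t to first gridline: x 0.5658, y 1.2000 (then +1.1547 / +2.0000)
    (3,5) via x @ 0.5658
    (3,4) via y @ 1.2000
    (4,4) via x @ 1.7205
    (5,4) via x @ 2.8752
    (5,3) via y @ 3.2000
    (6,3) via x @ 4.0299
    (7,3) via x @ 5.1846  # hit
  → r_2 = 5.1846
beam 3: φ=-45°, α=15°
  direction (0.9659, 0.2588); cell (2,5); t to first gridline: x 0.5073, y 1.5455 (then +1.0353 / +3.8637)
    (3,5) via x @ 0.5073
    (4,5) via x @ 1.5426
    (4,6) via y @ 1.5455  # hit
  → r_3 = 1.5455
beam 4: φ=0°, α=60°
  direction (0.5000, 0.8660); cell (2,5); t to first gridline: x 0.9800, y 0.4619 (then +2.0000 / +1.1547)
    (2,6) via y @ 0.4619  # hit
  → r_4 = 0.4619
beam 5: φ=45°, α=105°
  direction (-0.2588, 0.9659); cell (2,5); t to first gridline: x 1.9705, y 0.4141 (then +3.8637 / +1.0353)
    (2,6) via y @ 0.4141  # hit
  → r_5 = 0.4141
beam 6: φ=90°, α=150°
  direction (-0.8660, 0.5000); cell (2,5); t to first gridline: x 0.5889, y 0.8000 (then +1.1547 / +2.0000)
    (1,5) via x @ 0.5889
    (1,6) via y @ 0.8000  # hit
  → r_6 = 0.8000
beam 7: φ=135°, α=195°
  direction (-0.9659, -0.2588); cell (2,5); t to first gridline: x 0.5280, y 2.3182 (then +1.0353 / +3.8637)
    (1,5) via x @ 0.5280
    (0,5) via x @ 1.5633  # hit
  → r_7 = 1.5633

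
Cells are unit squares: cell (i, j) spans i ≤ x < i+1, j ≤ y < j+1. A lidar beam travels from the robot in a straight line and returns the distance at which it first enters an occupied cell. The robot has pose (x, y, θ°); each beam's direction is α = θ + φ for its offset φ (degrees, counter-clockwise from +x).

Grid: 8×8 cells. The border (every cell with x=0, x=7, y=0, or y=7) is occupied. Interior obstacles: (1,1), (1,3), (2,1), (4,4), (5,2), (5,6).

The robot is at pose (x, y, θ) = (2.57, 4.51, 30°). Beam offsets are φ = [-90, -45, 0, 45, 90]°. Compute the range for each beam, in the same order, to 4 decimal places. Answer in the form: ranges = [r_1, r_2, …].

ranges = [4.0530, 1.4804, 2.9800, 2.5778, 2.8752]

beam 1: φ=-90°, α=300°
  dir = (cos 300°, sin 300°) = (0.5000, -0.8660); from cell (2,4)
  next x-line at t=0.8600, next y-line at t=0.5889; Δt_x=2.0000, Δt_y=1.1547
    y: enter (2,3) at t=0.5889
    x: enter (3,3) at t=0.8600
    y: enter (3,2) at t=1.7436
    x: enter (4,2) at t=2.8600
    y: enter (4,1) at t=2.8983
    y: enter (4,0) at t=4.0530 ← occupied
  → r_1 = 4.0530
beam 2: φ=-45°, α=345°
  dir = (cos 345°, sin 345°) = (0.9659, -0.2588); from cell (2,4)
  next x-line at t=0.4452, next y-line at t=1.9705; Δt_x=1.0353, Δt_y=3.8637
    x: enter (3,4) at t=0.4452
    x: enter (4,4) at t=1.4804 ← occupied
  → r_2 = 1.4804
beam 3: φ=0°, α=30°
  dir = (cos 30°, sin 30°) = (0.8660, 0.5000); from cell (2,4)
  next x-line at t=0.4965, next y-line at t=0.9800; Δt_x=1.1547, Δt_y=2.0000
    x: enter (3,4) at t=0.4965
    y: enter (3,5) at t=0.9800
    x: enter (4,5) at t=1.6512
    x: enter (5,5) at t=2.8059
    y: enter (5,6) at t=2.9800 ← occupied
  → r_3 = 2.9800
beam 4: φ=45°, α=75°
  dir = (cos 75°, sin 75°) = (0.2588, 0.9659); from cell (2,4)
  next x-line at t=1.6614, next y-line at t=0.5073; Δt_x=3.8637, Δt_y=1.0353
    y: enter (2,5) at t=0.5073
    y: enter (2,6) at t=1.5426
    x: enter (3,6) at t=1.6614
    y: enter (3,7) at t=2.5778 ← occupied
  → r_4 = 2.5778
beam 5: φ=90°, α=120°
  dir = (cos 120°, sin 120°) = (-0.5000, 0.8660); from cell (2,4)
  next x-line at t=1.1400, next y-line at t=0.5658; Δt_x=2.0000, Δt_y=1.1547
    y: enter (2,5) at t=0.5658
    x: enter (1,5) at t=1.1400
    y: enter (1,6) at t=1.7205
    y: enter (1,7) at t=2.8752 ← occupied
  → r_5 = 2.8752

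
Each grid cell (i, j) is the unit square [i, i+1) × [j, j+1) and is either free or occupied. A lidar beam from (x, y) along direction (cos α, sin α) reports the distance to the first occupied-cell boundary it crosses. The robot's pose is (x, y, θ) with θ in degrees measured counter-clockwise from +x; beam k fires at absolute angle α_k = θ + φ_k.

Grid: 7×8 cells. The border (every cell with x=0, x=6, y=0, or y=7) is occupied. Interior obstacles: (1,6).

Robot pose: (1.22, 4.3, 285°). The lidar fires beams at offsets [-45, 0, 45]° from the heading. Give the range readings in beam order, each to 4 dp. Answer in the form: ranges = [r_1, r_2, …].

beam 1: φ=-45°, α=240°
  cosα=-0.5000 sinα=-0.8660 | (1,4) | tMaxX 0.4400 tMaxY 0.3464 | tΔX 2.0000 tΔY 1.1547
    t=0.3464 [y] (1,3)
    t=0.4400 [x] (0,3) — stop
  → r_1 = 0.4400
beam 2: φ=0°, α=285°
  cosα=0.2588 sinα=-0.9659 | (1,4) | tMaxX 3.0137 tMaxY 0.3106 | tΔX 3.8637 tΔY 1.0353
    t=0.3106 [y] (1,3)
    t=1.3459 [y] (1,2)
    t=2.3811 [y] (1,1)
    t=3.0137 [x] (2,1)
    t=3.4164 [y] (2,0) — stop
  → r_2 = 3.4164
beam 3: φ=45°, α=330°
  cosα=0.8660 sinα=-0.5000 | (1,4) | tMaxX 0.9007 tMaxY 0.6000 | tΔX 1.1547 tΔY 2.0000
    t=0.6000 [y] (1,3)
    t=0.9007 [x] (2,3)
    t=2.0554 [x] (3,3)
    t=2.6000 [y] (3,2)
    t=3.2101 [x] (4,2)
    t=4.3648 [x] (5,2)
    t=4.6000 [y] (5,1)
    t=5.5195 [x] (6,1) — stop
  → r_3 = 5.5195

ranges = [0.4400, 3.4164, 5.5195]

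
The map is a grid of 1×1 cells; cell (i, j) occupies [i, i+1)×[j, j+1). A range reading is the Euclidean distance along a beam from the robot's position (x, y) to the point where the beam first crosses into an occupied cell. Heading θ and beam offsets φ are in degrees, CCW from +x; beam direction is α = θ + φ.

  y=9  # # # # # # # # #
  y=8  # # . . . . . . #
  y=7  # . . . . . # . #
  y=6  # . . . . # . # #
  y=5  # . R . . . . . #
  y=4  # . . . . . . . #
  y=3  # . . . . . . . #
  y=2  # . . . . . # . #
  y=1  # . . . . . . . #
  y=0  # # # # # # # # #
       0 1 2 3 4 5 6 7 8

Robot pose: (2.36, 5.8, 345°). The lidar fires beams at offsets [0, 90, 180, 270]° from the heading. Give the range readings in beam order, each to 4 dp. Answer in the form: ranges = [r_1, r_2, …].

ranges = [5.8390, 3.3129, 1.4080, 4.9693]

beam 1: φ=0°, α=345°
  direction (0.9659, -0.2588); cell (2,5); t to first gridline: x 0.6626, y 3.0910 (then +1.0353 / +3.8637)
    (3,5) via x @ 0.6626
    (4,5) via x @ 1.6979
    (5,5) via x @ 2.7331
    (5,4) via y @ 3.0910
    (6,4) via x @ 3.7684
    (7,4) via x @ 4.8037
    (8,4) via x @ 5.8390  # hit
  → r_1 = 5.8390
beam 2: φ=90°, α=75°
  direction (0.2588, 0.9659); cell (2,5); t to first gridline: x 2.4728, y 0.2071 (then +3.8637 / +1.0353)
    (2,6) via y @ 0.2071
    (2,7) via y @ 1.2423
    (2,8) via y @ 2.2776
    (3,8) via x @ 2.4728
    (3,9) via y @ 3.3129  # hit
  → r_2 = 3.3129
beam 3: φ=180°, α=165°
  direction (-0.9659, 0.2588); cell (2,5); t to first gridline: x 0.3727, y 0.7727 (then +1.0353 / +3.8637)
    (1,5) via x @ 0.3727
    (1,6) via y @ 0.7727
    (0,6) via x @ 1.4080  # hit
  → r_3 = 1.4080
beam 4: φ=270°, α=255°
  direction (-0.2588, -0.9659); cell (2,5); t to first gridline: x 1.3909, y 0.8282 (then +3.8637 / +1.0353)
    (2,4) via y @ 0.8282
    (1,4) via x @ 1.3909
    (1,3) via y @ 1.8635
    (1,2) via y @ 2.8988
    (1,1) via y @ 3.9340
    (1,0) via y @ 4.9693  # hit
  → r_4 = 4.9693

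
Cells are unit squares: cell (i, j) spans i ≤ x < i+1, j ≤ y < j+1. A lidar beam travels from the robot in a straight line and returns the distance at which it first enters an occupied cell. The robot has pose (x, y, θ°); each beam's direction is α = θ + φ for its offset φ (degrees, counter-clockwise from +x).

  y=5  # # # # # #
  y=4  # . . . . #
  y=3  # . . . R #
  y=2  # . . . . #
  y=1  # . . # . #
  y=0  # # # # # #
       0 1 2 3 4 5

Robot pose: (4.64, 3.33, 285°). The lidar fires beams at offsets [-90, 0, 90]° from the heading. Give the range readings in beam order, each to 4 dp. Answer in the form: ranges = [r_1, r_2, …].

beam 1: φ=-90°, α=195°
  dir = (cos 195°, sin 195°) = (-0.9659, -0.2588); from cell (4,3)
  next x-line at t=0.6626, next y-line at t=1.2750; Δt_x=1.0353, Δt_y=3.8637
    x: enter (3,3) at t=0.6626
    y: enter (3,2) at t=1.2750
    x: enter (2,2) at t=1.6979
    x: enter (1,2) at t=2.7331
    x: enter (0,2) at t=3.7684 ← occupied
  → r_1 = 3.7684
beam 2: φ=0°, α=285°
  dir = (cos 285°, sin 285°) = (0.2588, -0.9659); from cell (4,3)
  next x-line at t=1.3909, next y-line at t=0.3416; Δt_x=3.8637, Δt_y=1.0353
    y: enter (4,2) at t=0.3416
    y: enter (4,1) at t=1.3769
    x: enter (5,1) at t=1.3909 ← occupied
  → r_2 = 1.3909
beam 3: φ=90°, α=15°
  dir = (cos 15°, sin 15°) = (0.9659, 0.2588); from cell (4,3)
  next x-line at t=0.3727, next y-line at t=2.5887; Δt_x=1.0353, Δt_y=3.8637
    x: enter (5,3) at t=0.3727 ← occupied
  → r_3 = 0.3727

ranges = [3.7684, 1.3909, 0.3727]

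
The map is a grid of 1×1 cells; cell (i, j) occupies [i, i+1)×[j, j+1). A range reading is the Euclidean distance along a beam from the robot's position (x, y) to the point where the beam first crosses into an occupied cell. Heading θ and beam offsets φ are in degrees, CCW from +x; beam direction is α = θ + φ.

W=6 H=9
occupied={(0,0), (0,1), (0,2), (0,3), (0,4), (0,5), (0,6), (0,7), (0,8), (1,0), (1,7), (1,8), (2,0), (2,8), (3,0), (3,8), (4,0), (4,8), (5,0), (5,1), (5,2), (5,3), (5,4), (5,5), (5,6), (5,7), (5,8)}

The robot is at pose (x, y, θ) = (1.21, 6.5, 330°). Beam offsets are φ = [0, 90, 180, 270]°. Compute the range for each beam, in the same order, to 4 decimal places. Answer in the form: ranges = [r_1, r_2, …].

beam 1: φ=0°, α=330°
  cosα=0.8660 sinα=-0.5000 | (1,6) | tMaxX 0.9122 tMaxY 1.0000 | tΔX 1.1547 tΔY 2.0000
    t=0.9122 [x] (2,6)
    t=1.0000 [y] (2,5)
    t=2.0669 [x] (3,5)
    t=3.0000 [y] (3,4)
    t=3.2216 [x] (4,4)
    t=4.3763 [x] (5,4) — stop
  → r_1 = 4.3763
beam 2: φ=90°, α=60°
  cosα=0.5000 sinα=0.8660 | (1,6) | tMaxX 1.5800 tMaxY 0.5774 | tΔX 2.0000 tΔY 1.1547
    t=0.5774 [y] (1,7) — stop
  → r_2 = 0.5774
beam 3: φ=180°, α=150°
  cosα=-0.8660 sinα=0.5000 | (1,6) | tMaxX 0.2425 tMaxY 1.0000 | tΔX 1.1547 tΔY 2.0000
    t=0.2425 [x] (0,6) — stop
  → r_3 = 0.2425
beam 4: φ=270°, α=240°
  cosα=-0.5000 sinα=-0.8660 | (1,6) | tMaxX 0.4200 tMaxY 0.5774 | tΔX 2.0000 tΔY 1.1547
    t=0.4200 [x] (0,6) — stop
  → r_4 = 0.4200

ranges = [4.3763, 0.5774, 0.2425, 0.4200]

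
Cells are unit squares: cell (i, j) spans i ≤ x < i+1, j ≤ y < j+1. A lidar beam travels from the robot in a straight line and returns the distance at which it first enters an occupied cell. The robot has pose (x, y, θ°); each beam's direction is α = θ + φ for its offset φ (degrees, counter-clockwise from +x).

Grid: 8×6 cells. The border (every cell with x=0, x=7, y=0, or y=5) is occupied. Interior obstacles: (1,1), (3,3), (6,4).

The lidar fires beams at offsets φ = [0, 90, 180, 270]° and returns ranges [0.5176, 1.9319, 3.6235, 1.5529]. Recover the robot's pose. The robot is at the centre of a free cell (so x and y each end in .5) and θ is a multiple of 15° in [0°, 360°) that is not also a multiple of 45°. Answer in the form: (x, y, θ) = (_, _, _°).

Candidates: 21 free-cell centres × 16 headings = 336 poses. Raycast each; keep the one whose scan matches to 4 dp.
  (1.5, 2.5, 240°): beam 1 = 0.5774 ≠ 0.5176 ✗
  (2.5, 3.5, 330°): beam 1 = 0.5774 ≠ 0.5176 ✗
  (4.5, 4.5, 285°): beam 1 = 3.6235 ≠ 0.5176 ✗
  …
  (4.5, 4.5, 75°): r_1=0.5176, r_2=1.9319, r_3=3.6235, r_4=1.5529 — all match ✓
Only this pose fits every beam.

(x, y, θ) = (4.5, 4.5, 75°)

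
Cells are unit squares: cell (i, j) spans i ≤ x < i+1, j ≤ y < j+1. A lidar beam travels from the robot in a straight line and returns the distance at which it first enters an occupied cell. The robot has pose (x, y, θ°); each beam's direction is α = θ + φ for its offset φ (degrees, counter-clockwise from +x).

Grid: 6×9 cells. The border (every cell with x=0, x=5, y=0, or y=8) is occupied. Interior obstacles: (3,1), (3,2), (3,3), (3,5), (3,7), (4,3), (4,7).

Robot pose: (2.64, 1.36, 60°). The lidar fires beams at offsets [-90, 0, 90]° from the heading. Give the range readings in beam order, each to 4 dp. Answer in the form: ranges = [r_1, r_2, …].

beam 1: φ=-90°, α=330°
  direction (0.8660, -0.5000); cell (2,1); t to first gridline: x 0.4157, y 0.7200 (then +1.1547 / +2.0000)
    (3,1) via x @ 0.4157  # hit
  → r_1 = 0.4157
beam 2: φ=0°, α=60°
  direction (0.5000, 0.8660); cell (2,1); t to first gridline: x 0.7200, y 0.7390 (then +2.0000 / +1.1547)
    (3,1) via x @ 0.7200  # hit
  → r_2 = 0.7200
beam 3: φ=90°, α=150°
  direction (-0.8660, 0.5000); cell (2,1); t to first gridline: x 0.7390, y 1.2800 (then +1.1547 / +2.0000)
    (1,1) via x @ 0.7390
    (1,2) via y @ 1.2800
    (0,2) via x @ 1.8937  # hit
  → r_3 = 1.8937

ranges = [0.4157, 0.7200, 1.8937]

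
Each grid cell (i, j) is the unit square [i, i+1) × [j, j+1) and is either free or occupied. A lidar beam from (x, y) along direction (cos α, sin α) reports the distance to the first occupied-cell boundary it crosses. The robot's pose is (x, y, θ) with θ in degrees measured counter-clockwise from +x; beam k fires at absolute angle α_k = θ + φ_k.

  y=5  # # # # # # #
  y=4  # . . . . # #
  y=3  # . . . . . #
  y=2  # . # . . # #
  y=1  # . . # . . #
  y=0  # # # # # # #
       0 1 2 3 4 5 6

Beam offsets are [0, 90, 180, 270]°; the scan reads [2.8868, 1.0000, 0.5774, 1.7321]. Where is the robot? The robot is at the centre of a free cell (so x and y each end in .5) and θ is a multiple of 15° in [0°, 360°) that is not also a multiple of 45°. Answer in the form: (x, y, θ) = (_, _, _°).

(x, y, θ) = (2.5, 4.5, 300°)

The pose lattice has 16·16 = 256 candidates. Test each by forward raycasting.
  (5.5, 1.5, 330°): beam 1 = 0.5774 ≠ 2.8868 ✗
  (1.5, 1.5, 150°): beam 1 = 0.5774 ≠ 2.8868 ✗
  (4.5, 2.5, 30°): beam 1 = 0.5774 ≠ 2.8868 ✗
  (1.5, 1.5, 60°): beam 1 = 1.0000 ≠ 2.8868 ✗
  …
  (2.5, 4.5, 300°): r_1=2.8868, r_2=1.0000, r_3=0.5774, r_4=1.7321 — all match ✓
No second candidate reproduces the full scan.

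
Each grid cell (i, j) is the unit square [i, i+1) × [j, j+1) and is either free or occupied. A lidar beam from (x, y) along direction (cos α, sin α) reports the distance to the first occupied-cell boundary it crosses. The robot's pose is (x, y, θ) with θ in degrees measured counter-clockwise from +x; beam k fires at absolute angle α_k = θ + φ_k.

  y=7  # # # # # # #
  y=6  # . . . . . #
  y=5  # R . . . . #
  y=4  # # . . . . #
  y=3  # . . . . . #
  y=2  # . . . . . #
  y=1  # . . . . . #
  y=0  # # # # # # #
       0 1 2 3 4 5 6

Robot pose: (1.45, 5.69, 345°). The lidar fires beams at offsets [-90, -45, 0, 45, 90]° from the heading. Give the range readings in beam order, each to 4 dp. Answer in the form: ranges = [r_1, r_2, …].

ranges = [0.7143, 0.7967, 4.7105, 2.6200, 1.3562]

beam 1: φ=-90°, α=255°
  d=(-0.2588,-0.9659)  start (1,5)  tX=1.7387 tY=0.7143  stride 1/|dx|=3.8637 1/|dy|=1.0353
    cross y-line → (1,4), t=0.7143 (wall)
  → r_1 = 0.7143
beam 2: φ=-45°, α=300°
  d=(0.5000,-0.8660)  start (1,5)  tX=1.1000 tY=0.7967  stride 1/|dx|=2.0000 1/|dy|=1.1547
    cross y-line → (1,4), t=0.7967 (wall)
  → r_2 = 0.7967
beam 3: φ=0°, α=345°
  d=(0.9659,-0.2588)  start (1,5)  tX=0.5694 tY=2.6660  stride 1/|dx|=1.0353 1/|dy|=3.8637
    cross x-line → (2,5), t=0.5694
    cross x-line → (3,5), t=1.6047
    cross x-line → (4,5), t=2.6400
    cross y-line → (4,4), t=2.6660
    cross x-line → (5,4), t=3.6752
    cross x-line → (6,4), t=4.7105 (wall)
  → r_3 = 4.7105
beam 4: φ=45°, α=30°
  d=(0.8660,0.5000)  start (1,5)  tX=0.6351 tY=0.6200  stride 1/|dx|=1.1547 1/|dy|=2.0000
    cross y-line → (1,6), t=0.6200
    cross x-line → (2,6), t=0.6351
    cross x-line → (3,6), t=1.7898
    cross y-line → (3,7), t=2.6200 (wall)
  → r_4 = 2.6200
beam 5: φ=90°, α=75°
  d=(0.2588,0.9659)  start (1,5)  tX=2.1250 tY=0.3209  stride 1/|dx|=3.8637 1/|dy|=1.0353
    cross y-line → (1,6), t=0.3209
    cross y-line → (1,7), t=1.3562 (wall)
  → r_5 = 1.3562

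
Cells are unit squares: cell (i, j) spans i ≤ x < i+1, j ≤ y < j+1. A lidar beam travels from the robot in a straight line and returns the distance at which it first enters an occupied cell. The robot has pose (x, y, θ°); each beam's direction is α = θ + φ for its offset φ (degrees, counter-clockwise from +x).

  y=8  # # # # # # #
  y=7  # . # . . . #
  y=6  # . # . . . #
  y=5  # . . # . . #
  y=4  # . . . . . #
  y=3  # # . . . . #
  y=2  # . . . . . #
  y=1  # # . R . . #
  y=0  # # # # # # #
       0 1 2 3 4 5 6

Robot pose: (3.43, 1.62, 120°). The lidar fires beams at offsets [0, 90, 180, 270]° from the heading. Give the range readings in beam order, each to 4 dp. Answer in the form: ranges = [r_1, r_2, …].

beam 1: φ=0°, α=120°
  cosα=-0.5000 sinα=0.8660 | (3,1) | tMaxX 0.8600 tMaxY 0.4388 | tΔX 2.0000 tΔY 1.1547
    t=0.4388 [y] (3,2)
    t=0.8600 [x] (2,2)
    t=1.5935 [y] (2,3)
    t=2.7482 [y] (2,4)
    t=2.8600 [x] (1,4)
    t=3.9029 [y] (1,5)
    t=4.8600 [x] (0,5) — stop
  → r_1 = 4.8600
beam 2: φ=90°, α=210°
  cosα=-0.8660 sinα=-0.5000 | (3,1) | tMaxX 0.4965 tMaxY 1.2400 | tΔX 1.1547 tΔY 2.0000
    t=0.4965 [x] (2,1)
    t=1.2400 [y] (2,0) — stop
  → r_2 = 1.2400
beam 3: φ=180°, α=300°
  cosα=0.5000 sinα=-0.8660 | (3,1) | tMaxX 1.1400 tMaxY 0.7159 | tΔX 2.0000 tΔY 1.1547
    t=0.7159 [y] (3,0) — stop
  → r_3 = 0.7159
beam 4: φ=270°, α=30°
  cosα=0.8660 sinα=0.5000 | (3,1) | tMaxX 0.6582 tMaxY 0.7600 | tΔX 1.1547 tΔY 2.0000
    t=0.6582 [x] (4,1)
    t=0.7600 [y] (4,2)
    t=1.8129 [x] (5,2)
    t=2.7600 [y] (5,3)
    t=2.9676 [x] (6,3) — stop
  → r_4 = 2.9676

ranges = [4.8600, 1.2400, 0.7159, 2.9676]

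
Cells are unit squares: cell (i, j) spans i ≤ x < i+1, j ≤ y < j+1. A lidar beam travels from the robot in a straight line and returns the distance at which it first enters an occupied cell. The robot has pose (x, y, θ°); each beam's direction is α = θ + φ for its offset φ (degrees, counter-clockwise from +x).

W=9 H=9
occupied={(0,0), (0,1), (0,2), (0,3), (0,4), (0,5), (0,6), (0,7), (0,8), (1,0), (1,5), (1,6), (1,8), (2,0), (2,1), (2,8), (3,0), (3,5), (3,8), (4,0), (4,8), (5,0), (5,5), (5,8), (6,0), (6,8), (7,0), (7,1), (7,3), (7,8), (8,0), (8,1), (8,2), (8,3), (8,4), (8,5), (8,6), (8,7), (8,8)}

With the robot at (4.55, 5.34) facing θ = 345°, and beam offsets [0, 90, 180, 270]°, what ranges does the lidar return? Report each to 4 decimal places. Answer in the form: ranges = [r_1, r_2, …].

ranges = [0.4659, 2.7538, 0.5694, 4.4931]

beam 1: φ=0°, α=345°
  d=(0.9659,-0.2588)  start (4,5)  tX=0.4659 tY=1.3137  stride 1/|dx|=1.0353 1/|dy|=3.8637
    cross x-line → (5,5), t=0.4659 (wall)
  → r_1 = 0.4659
beam 2: φ=90°, α=75°
  d=(0.2588,0.9659)  start (4,5)  tX=1.7387 tY=0.6833  stride 1/|dx|=3.8637 1/|dy|=1.0353
    cross y-line → (4,6), t=0.6833
    cross y-line → (4,7), t=1.7186
    cross x-line → (5,7), t=1.7387
    cross y-line → (5,8), t=2.7538 (wall)
  → r_2 = 2.7538
beam 3: φ=180°, α=165°
  d=(-0.9659,0.2588)  start (4,5)  tX=0.5694 tY=2.5500  stride 1/|dx|=1.0353 1/|dy|=3.8637
    cross x-line → (3,5), t=0.5694 (wall)
  → r_3 = 0.5694
beam 4: φ=270°, α=255°
  d=(-0.2588,-0.9659)  start (4,5)  tX=2.1250 tY=0.3520  stride 1/|dx|=3.8637 1/|dy|=1.0353
    cross y-line → (4,4), t=0.3520
    cross y-line → (4,3), t=1.3873
    cross x-line → (3,3), t=2.1250
    cross y-line → (3,2), t=2.4225
    cross y-line → (3,1), t=3.4578
    cross y-line → (3,0), t=4.4931 (wall)
  → r_4 = 4.4931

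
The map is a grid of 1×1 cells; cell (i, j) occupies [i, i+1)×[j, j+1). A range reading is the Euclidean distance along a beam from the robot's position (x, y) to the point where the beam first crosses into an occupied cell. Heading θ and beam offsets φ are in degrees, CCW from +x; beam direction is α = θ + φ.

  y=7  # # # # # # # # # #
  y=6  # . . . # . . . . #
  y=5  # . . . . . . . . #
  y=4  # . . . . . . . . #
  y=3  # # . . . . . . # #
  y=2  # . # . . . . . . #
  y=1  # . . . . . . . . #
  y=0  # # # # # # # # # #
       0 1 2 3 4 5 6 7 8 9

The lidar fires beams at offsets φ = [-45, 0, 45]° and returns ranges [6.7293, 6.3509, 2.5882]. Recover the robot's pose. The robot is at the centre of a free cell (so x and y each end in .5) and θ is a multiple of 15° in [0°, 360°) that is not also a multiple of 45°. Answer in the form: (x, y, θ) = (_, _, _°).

Candidates: 44 free-cell centres × 16 headings = 704 poses. Raycast each; keep the one whose scan matches to 4 dp.
  (8.5, 4.5, 210°): beam 1 = 7.7646 ≠ 6.7293 ✗
  (4.5, 2.5, 210°): beam 1 = 1.5529 ≠ 6.7293 ✗
  (8.5, 4.5, 120°): beam 1 = 1.9319 ≠ 6.7293 ✗
  (1.5, 2.5, 120°): beam 1 = 0.5176 ≠ 6.7293 ✗
  …
  (7.5, 6.5, 240°): r_1=6.7293, r_2=6.3509, r_3=2.5882 — all match ✓
Only this pose fits every beam.

(x, y, θ) = (7.5, 6.5, 240°)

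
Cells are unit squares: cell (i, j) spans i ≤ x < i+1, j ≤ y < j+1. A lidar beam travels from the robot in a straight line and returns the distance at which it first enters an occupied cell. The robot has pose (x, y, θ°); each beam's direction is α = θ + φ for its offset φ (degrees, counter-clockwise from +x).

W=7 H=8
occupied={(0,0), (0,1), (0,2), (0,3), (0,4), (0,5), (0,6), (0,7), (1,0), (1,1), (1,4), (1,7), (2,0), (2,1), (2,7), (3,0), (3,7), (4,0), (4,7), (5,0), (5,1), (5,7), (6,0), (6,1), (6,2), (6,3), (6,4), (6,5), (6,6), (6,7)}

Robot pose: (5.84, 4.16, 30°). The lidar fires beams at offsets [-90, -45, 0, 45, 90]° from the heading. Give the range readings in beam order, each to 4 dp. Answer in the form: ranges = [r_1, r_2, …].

beam 1: φ=-90°, α=300°
  direction (0.5000, -0.8660); cell (5,4); t to first gridline: x 0.3200, y 0.1848 (then +2.0000 / +1.1547)
    (5,3) via y @ 0.1848
    (6,3) via x @ 0.3200  # hit
  → r_1 = 0.3200
beam 2: φ=-45°, α=345°
  direction (0.9659, -0.2588); cell (5,4); t to first gridline: x 0.1656, y 0.6182 (then +1.0353 / +3.8637)
    (6,4) via x @ 0.1656  # hit
  → r_2 = 0.1656
beam 3: φ=0°, α=30°
  direction (0.8660, 0.5000); cell (5,4); t to first gridline: x 0.1848, y 1.6800 (then +1.1547 / +2.0000)
    (6,4) via x @ 0.1848  # hit
  → r_3 = 0.1848
beam 4: φ=45°, α=75°
  direction (0.2588, 0.9659); cell (5,4); t to first gridline: x 0.6182, y 0.8696 (then +3.8637 / +1.0353)
    (6,4) via x @ 0.6182  # hit
  → r_4 = 0.6182
beam 5: φ=90°, α=120°
  direction (-0.5000, 0.8660); cell (5,4); t to first gridline: x 1.6800, y 0.9699 (then +2.0000 / +1.1547)
    (5,5) via y @ 0.9699
    (4,5) via x @ 1.6800
    (4,6) via y @ 2.1246
    (4,7) via y @ 3.2793  # hit
  → r_5 = 3.2793

ranges = [0.3200, 0.1656, 0.1848, 0.6182, 3.2793]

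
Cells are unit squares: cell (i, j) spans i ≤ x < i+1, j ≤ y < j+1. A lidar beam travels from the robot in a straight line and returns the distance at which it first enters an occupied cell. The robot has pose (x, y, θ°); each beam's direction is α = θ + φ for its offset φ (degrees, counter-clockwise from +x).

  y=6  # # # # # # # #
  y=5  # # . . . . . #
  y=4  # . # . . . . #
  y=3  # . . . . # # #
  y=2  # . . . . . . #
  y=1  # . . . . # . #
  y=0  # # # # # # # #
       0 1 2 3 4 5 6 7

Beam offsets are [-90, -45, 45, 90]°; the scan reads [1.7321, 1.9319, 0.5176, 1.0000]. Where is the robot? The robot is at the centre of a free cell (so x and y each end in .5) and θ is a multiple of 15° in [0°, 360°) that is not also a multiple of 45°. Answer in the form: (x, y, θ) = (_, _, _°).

The pose lattice has 25·16 = 400 candidates. Test each by forward raycasting.
  (3.5, 2.5, 165°): beam 1 = 3.6235 ≠ 1.7321 ✗
  (2.5, 3.5, 285°): beam 1 = 1.5529 ≠ 1.7321 ✗
  (3.5, 4.5, 195°): beam 1 = 1.5529 ≠ 1.7321 ✗
  (3.5, 4.5, 285°): beam 1 = 0.5176 ≠ 1.7321 ✗
  …
  (1.5, 2.5, 150°): r_1=1.7321, r_2=1.9319, r_3=0.5176, r_4=1.0000 — all match ✓
Unique over the lattice → pose = (1.5, 2.5, 150°).

(x, y, θ) = (1.5, 2.5, 150°)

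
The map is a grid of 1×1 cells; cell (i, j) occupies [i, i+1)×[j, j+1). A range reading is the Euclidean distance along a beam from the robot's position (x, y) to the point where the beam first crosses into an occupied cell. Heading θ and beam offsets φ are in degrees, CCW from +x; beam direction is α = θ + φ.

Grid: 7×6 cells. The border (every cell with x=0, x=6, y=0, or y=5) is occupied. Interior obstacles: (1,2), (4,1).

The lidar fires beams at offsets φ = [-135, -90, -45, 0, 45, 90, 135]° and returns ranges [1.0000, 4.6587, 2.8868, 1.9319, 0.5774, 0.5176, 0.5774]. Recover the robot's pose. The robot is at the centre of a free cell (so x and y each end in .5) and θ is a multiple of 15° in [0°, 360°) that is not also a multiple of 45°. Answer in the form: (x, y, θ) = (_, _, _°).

(x, y, θ) = (5.5, 4.5, 285°)

Candidates: 18 free-cell centres × 16 headings = 288 poses. Raycast each; keep the one whose scan matches to 4 dp.
  (3.5, 3.5, 150°): beam 1 = 2.5882 ≠ 1.0000 ✗
  (1.5, 4.5, 285°): beam 1 = 0.5774 ≠ 1.0000 ✗
  (3.5, 4.5, 150°): beam 1 = 1.9319 ≠ 1.0000 ✗
  …
  (5.5, 4.5, 285°): r_1=1.0000, r_2=4.6587, r_3=2.8868, r_4=1.9319, r_5=0.5774, r_6=0.5176, r_7=0.5774 — all match ✓
Unique over the lattice → pose = (5.5, 4.5, 285°).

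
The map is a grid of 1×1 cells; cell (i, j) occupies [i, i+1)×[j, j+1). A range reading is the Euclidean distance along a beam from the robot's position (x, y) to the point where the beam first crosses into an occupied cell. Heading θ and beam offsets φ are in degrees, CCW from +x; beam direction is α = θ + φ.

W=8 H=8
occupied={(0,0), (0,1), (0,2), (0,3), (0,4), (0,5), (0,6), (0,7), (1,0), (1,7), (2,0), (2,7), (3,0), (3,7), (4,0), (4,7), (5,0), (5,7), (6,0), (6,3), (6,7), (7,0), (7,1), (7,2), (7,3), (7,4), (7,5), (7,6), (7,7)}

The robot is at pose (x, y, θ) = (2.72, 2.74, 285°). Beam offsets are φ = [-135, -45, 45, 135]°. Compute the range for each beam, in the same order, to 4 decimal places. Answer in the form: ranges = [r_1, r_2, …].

beam 1: φ=-135°, α=150°
  cosα=-0.8660 sinα=0.5000 | (2,2) | tMaxX 0.8314 tMaxY 0.5200 | tΔX 1.1547 tΔY 2.0000
    t=0.5200 [y] (2,3)
    t=0.8314 [x] (1,3)
    t=1.9861 [x] (0,3) — stop
  → r_1 = 1.9861
beam 2: φ=-45°, α=240°
  cosα=-0.5000 sinα=-0.8660 | (2,2) | tMaxX 1.4400 tMaxY 0.8545 | tΔX 2.0000 tΔY 1.1547
    t=0.8545 [y] (2,1)
    t=1.4400 [x] (1,1)
    t=2.0092 [y] (1,0) — stop
  → r_2 = 2.0092
beam 3: φ=45°, α=330°
  cosα=0.8660 sinα=-0.5000 | (2,2) | tMaxX 0.3233 tMaxY 1.4800 | tΔX 1.1547 tΔY 2.0000
    t=0.3233 [x] (3,2)
    t=1.4780 [x] (4,2)
    t=1.4800 [y] (4,1)
    t=2.6327 [x] (5,1)
    t=3.4800 [y] (5,0) — stop
  → r_3 = 3.4800
beam 4: φ=135°, α=60°
  cosα=0.5000 sinα=0.8660 | (2,2) | tMaxX 0.5600 tMaxY 0.3002 | tΔX 2.0000 tΔY 1.1547
    t=0.3002 [y] (2,3)
    t=0.5600 [x] (3,3)
    t=1.4549 [y] (3,4)
    t=2.5600 [x] (4,4)
    t=2.6096 [y] (4,5)
    t=3.7643 [y] (4,6)
    t=4.5600 [x] (5,6)
    t=4.9190 [y] (5,7) — stop
  → r_4 = 4.9190

ranges = [1.9861, 2.0092, 3.4800, 4.9190]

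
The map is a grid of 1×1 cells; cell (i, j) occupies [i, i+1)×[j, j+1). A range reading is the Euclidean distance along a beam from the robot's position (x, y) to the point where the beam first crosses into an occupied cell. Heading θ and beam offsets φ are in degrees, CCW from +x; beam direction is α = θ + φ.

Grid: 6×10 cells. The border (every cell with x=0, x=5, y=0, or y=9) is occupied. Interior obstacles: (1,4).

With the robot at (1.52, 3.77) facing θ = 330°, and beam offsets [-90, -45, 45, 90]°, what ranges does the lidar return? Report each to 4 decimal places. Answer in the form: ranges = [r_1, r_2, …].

beam 1: φ=-90°, α=240°
  d=(-0.5000,-0.8660)  start (1,3)  tX=1.0400 tY=0.8891  stride 1/|dx|=2.0000 1/|dy|=1.1547
    cross y-line → (1,2), t=0.8891
    cross x-line → (0,2), t=1.0400 (wall)
  → r_1 = 1.0400
beam 2: φ=-45°, α=285°
  d=(0.2588,-0.9659)  start (1,3)  tX=1.8546 tY=0.7972  stride 1/|dx|=3.8637 1/|dy|=1.0353
    cross y-line → (1,2), t=0.7972
    cross y-line → (1,1), t=1.8324
    cross x-line → (2,1), t=1.8546
    cross y-line → (2,0), t=2.8677 (wall)
  → r_2 = 2.8677
beam 3: φ=45°, α=15°
  d=(0.9659,0.2588)  start (1,3)  tX=0.4969 tY=0.8887  stride 1/|dx|=1.0353 1/|dy|=3.8637
    cross x-line → (2,3), t=0.4969
    cross y-line → (2,4), t=0.8887
    cross x-line → (3,4), t=1.5322
    cross x-line → (4,4), t=2.5675
    cross x-line → (5,4), t=3.6028 (wall)
  → r_3 = 3.6028
beam 4: φ=90°, α=60°
  d=(0.5000,0.8660)  start (1,3)  tX=0.9600 tY=0.2656  stride 1/|dx|=2.0000 1/|dy|=1.1547
    cross y-line → (1,4), t=0.2656 (wall)
  → r_4 = 0.2656

ranges = [1.0400, 2.8677, 3.6028, 0.2656]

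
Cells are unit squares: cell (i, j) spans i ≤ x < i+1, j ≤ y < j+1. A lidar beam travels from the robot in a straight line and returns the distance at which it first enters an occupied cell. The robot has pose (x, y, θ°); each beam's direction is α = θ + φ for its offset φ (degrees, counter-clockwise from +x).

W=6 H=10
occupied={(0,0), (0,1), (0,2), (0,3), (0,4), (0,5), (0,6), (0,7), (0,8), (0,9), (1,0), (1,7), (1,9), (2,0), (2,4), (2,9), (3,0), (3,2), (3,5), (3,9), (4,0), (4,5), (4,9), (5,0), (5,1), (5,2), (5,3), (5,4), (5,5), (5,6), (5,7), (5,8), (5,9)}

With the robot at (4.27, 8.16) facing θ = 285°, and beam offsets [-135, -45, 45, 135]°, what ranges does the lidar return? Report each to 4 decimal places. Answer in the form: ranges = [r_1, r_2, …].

ranges = [1.6800, 2.4942, 0.8429, 0.9699]

beam 1: φ=-135°, α=150°
  cosα=-0.8660 sinα=0.5000 | (4,8) | tMaxX 0.3118 tMaxY 1.6800 | tΔX 1.1547 tΔY 2.0000
    t=0.3118 [x] (3,8)
    t=1.4665 [x] (2,8)
    t=1.6800 [y] (2,9) — stop
  → r_1 = 1.6800
beam 2: φ=-45°, α=240°
  cosα=-0.5000 sinα=-0.8660 | (4,8) | tMaxX 0.5400 tMaxY 0.1848 | tΔX 2.0000 tΔY 1.1547
    t=0.1848 [y] (4,7)
    t=0.5400 [x] (3,7)
    t=1.3395 [y] (3,6)
    t=2.4942 [y] (3,5) — stop
  → r_2 = 2.4942
beam 3: φ=45°, α=330°
  cosα=0.8660 sinα=-0.5000 | (4,8) | tMaxX 0.8429 tMaxY 0.3200 | tΔX 1.1547 tΔY 2.0000
    t=0.3200 [y] (4,7)
    t=0.8429 [x] (5,7) — stop
  → r_3 = 0.8429
beam 4: φ=135°, α=60°
  cosα=0.5000 sinα=0.8660 | (4,8) | tMaxX 1.4600 tMaxY 0.9699 | tΔX 2.0000 tΔY 1.1547
    t=0.9699 [y] (4,9) — stop
  → r_4 = 0.9699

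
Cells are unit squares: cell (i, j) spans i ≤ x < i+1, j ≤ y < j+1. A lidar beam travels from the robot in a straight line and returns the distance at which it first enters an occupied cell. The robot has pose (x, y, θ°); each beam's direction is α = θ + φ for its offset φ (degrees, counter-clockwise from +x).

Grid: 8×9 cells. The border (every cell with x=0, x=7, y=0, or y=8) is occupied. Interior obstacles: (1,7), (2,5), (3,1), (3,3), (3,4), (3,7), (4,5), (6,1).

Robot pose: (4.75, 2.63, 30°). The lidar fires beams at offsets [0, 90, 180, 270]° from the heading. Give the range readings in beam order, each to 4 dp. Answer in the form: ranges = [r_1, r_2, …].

beam 1: φ=0°, α=30°
  d=(0.8660,0.5000)  start (4,2)  tX=0.2887 tY=0.7400  stride 1/|dx|=1.1547 1/|dy|=2.0000
    cross x-line → (5,2), t=0.2887
    cross y-line → (5,3), t=0.7400
    cross x-line → (6,3), t=1.4434
    cross x-line → (7,3), t=2.5981 (wall)
  → r_1 = 2.5981
beam 2: φ=90°, α=120°
  d=(-0.5000,0.8660)  start (4,2)  tX=1.5000 tY=0.4272  stride 1/|dx|=2.0000 1/|dy|=1.1547
    cross y-line → (4,3), t=0.4272
    cross x-line → (3,3), t=1.5000 (wall)
  → r_2 = 1.5000
beam 3: φ=180°, α=210°
  d=(-0.8660,-0.5000)  start (4,2)  tX=0.8660 tY=1.2600  stride 1/|dx|=1.1547 1/|dy|=2.0000
    cross x-line → (3,2), t=0.8660
    cross y-line → (3,1), t=1.2600 (wall)
  → r_3 = 1.2600
beam 4: φ=270°, α=300°
  d=(0.5000,-0.8660)  start (4,2)  tX=0.5000 tY=0.7275  stride 1/|dx|=2.0000 1/|dy|=1.1547
    cross x-line → (5,2), t=0.5000
    cross y-line → (5,1), t=0.7275
    cross y-line → (5,0), t=1.8822 (wall)
  → r_4 = 1.8822

ranges = [2.5981, 1.5000, 1.2600, 1.8822]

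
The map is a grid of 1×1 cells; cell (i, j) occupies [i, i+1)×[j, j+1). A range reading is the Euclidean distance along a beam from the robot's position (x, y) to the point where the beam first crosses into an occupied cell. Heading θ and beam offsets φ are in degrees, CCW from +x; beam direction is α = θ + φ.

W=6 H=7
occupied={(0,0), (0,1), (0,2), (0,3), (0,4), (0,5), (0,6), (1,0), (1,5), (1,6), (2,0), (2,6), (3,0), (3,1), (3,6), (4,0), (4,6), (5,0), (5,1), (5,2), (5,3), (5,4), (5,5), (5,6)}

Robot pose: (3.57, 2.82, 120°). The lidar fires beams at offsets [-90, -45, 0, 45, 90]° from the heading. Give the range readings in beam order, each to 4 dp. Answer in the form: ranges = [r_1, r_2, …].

ranges = [1.6512, 3.2922, 3.1400, 2.6607, 2.9676]

beam 1: φ=-90°, α=30°
  d=(0.8660,0.5000)  start (3,2)  tX=0.4965 tY=0.3600  stride 1/|dx|=1.1547 1/|dy|=2.0000
    cross y-line → (3,3), t=0.3600
    cross x-line → (4,3), t=0.4965
    cross x-line → (5,3), t=1.6512 (wall)
  → r_1 = 1.6512
beam 2: φ=-45°, α=75°
  d=(0.2588,0.9659)  start (3,2)  tX=1.6614 tY=0.1863  stride 1/|dx|=3.8637 1/|dy|=1.0353
    cross y-line → (3,3), t=0.1863
    cross y-line → (3,4), t=1.2216
    cross x-line → (4,4), t=1.6614
    cross y-line → (4,5), t=2.2569
    cross y-line → (4,6), t=3.2922 (wall)
  → r_2 = 3.2922
beam 3: φ=0°, α=120°
  d=(-0.5000,0.8660)  start (3,2)  tX=1.1400 tY=0.2078  stride 1/|dx|=2.0000 1/|dy|=1.1547
    cross y-line → (3,3), t=0.2078
    cross x-line → (2,3), t=1.1400
    cross y-line → (2,4), t=1.3625
    cross y-line → (2,5), t=2.5172
    cross x-line → (1,5), t=3.1400 (wall)
  → r_3 = 3.1400
beam 4: φ=45°, α=165°
  d=(-0.9659,0.2588)  start (3,2)  tX=0.5901 tY=0.6955  stride 1/|dx|=1.0353 1/|dy|=3.8637
    cross x-line → (2,2), t=0.5901
    cross y-line → (2,3), t=0.6955
    cross x-line → (1,3), t=1.6254
    cross x-line → (0,3), t=2.6607 (wall)
  → r_4 = 2.6607
beam 5: φ=90°, α=210°
  d=(-0.8660,-0.5000)  start (3,2)  tX=0.6582 tY=1.6400  stride 1/|dx|=1.1547 1/|dy|=2.0000
    cross x-line → (2,2), t=0.6582
    cross y-line → (2,1), t=1.6400
    cross x-line → (1,1), t=1.8129
    cross x-line → (0,1), t=2.9676 (wall)
  → r_5 = 2.9676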